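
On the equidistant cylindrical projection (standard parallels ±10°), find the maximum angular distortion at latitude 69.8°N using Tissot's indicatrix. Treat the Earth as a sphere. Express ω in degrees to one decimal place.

In the equirectangular projection with standard parallel φ₀ = 10° (x = Rλ cos φ₀, y = Rφ), meridians are true-scale (h = 1) and the parallel scale is k = cos φ₀ / cos φ.
At 69.8°: h = 1.000, k = 2.852; principal scales a = 2.852, b = 1.000.
sin(ω/2) = (a − b)/(a + b) = 1.852/3.852 = 0.4808, so ω = 2 arcsin(0.4808) ≈ 57.5°.

57.5°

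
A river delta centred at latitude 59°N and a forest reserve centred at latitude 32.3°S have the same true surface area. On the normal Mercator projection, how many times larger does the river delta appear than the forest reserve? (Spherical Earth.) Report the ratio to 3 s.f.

2.69

Mercator areal scale is sec²φ.
At 59°: sec²(59°) = 1/0.5150² = 3.770.
At 32.3°: sec²(32.3°) = 1/0.8453² = 1.400.
Ratio = 3.770/1.400 = cos²(32.3°)/cos²(59°) ≈ 2.69.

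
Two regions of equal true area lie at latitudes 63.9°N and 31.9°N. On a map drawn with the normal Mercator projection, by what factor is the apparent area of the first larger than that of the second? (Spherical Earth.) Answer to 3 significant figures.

3.72

Mercator is conformal with k = sec φ, so areal scale = k² = sec²φ.
At 63.9°: sec²(63.9°) = 1/0.4399² = 5.167.
At 31.9°: sec²(31.9°) = 1/0.8490² = 1.387.
Ratio = 5.167/1.387 = cos²(31.9°)/cos²(63.9°) ≈ 3.72.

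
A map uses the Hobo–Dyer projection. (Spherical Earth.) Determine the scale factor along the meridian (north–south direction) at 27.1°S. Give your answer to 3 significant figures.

1.12

The Hobo–Dyer projection is cylindrical equal-area with φ₀ = 37.5°. Cylindrical equal-area (φ₀ = 37.5°): h = cos φ / cos 37.5° along meridians, k = cos 37.5° / cos φ along parallels; h·k = 1.
h = cos 27.1° / cos 37.5° = 0.8902/0.7934 = 1.122.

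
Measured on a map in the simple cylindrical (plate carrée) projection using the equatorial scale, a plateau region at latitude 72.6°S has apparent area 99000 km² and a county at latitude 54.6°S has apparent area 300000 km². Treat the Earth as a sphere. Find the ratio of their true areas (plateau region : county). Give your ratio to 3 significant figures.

Plate carrée has h = 1 and k = sec φ, giving areal scale sec φ; true area = (apparent area) · cos φ.
True area of plateau region: 99000 × cos(72.6°) = 99000 × 0.2990 = 29610 km².
True area of county: 300000 × cos(54.6°) = 300000 × 0.5793 = 173800 km².
Ratio = 29610 / 173800 ≈ 0.170.

0.170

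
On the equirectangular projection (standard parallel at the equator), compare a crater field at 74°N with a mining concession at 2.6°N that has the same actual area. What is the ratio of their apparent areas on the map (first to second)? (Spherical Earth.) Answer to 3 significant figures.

For the equirectangular projection with φ₀ = 0 (plate carrée), h = 1 along meridians and k = sec φ along parallels.
Areal scale at 74°: h·k = 1.000 × 3.628 = 3.628.
Areal scale at 2.6°: h·k = 1.000 × 1.001 = 1.001.
Ratio = 3.628/1.001 ≈ 3.62.

3.62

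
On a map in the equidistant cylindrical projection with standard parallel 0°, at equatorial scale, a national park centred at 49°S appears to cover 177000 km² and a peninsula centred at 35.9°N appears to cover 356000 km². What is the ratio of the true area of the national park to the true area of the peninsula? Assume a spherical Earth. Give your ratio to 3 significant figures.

0.403

Plate carrée has h = 1 and k = sec φ, giving areal scale sec φ; true area = (apparent area) · cos φ.
True area of national park: 177000 × cos(49°) = 177000 × 0.6561 = 116100 km².
True area of peninsula: 356000 × cos(35.9°) = 356000 × 0.8100 = 288400 km².
Ratio = 116100 / 288400 ≈ 0.403.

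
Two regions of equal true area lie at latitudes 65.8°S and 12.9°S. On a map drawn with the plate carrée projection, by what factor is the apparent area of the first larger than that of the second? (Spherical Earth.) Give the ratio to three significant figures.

In the plate carrée (x = Rλ, y = Rφ), meridians are true-scale (h = 1) and parallels are stretched by k = sec φ.
Areal scale at 65.8°: h·k = 1.000 × 2.439 = 2.439.
Areal scale at 12.9°: h·k = 1.000 × 1.026 = 1.026.
Ratio = 2.439/1.026 ≈ 2.38.

2.38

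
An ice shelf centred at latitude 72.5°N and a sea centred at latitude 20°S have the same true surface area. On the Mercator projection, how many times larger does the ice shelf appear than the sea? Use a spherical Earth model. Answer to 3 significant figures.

On Mercator, area is exaggerated by sec²φ = 1/cos²φ.
At 72.5°: sec²(72.5°) = 1/0.3007² = 11.06.
At 20°: sec²(20°) = 1/0.9397² = 1.132.
Ratio = 11.06/1.132 = cos²(20°)/cos²(72.5°) ≈ 9.77.

9.77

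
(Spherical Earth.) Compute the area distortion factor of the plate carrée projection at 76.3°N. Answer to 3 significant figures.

For the equirectangular projection with φ₀ = 0 (plate carrée), h = 1 along meridians and k = sec φ along parallels.
Areal scale = h·k = 1 × sec φ; at 76.3°, h = 1.000, k = 4.222, so h·k = 4.222.

4.22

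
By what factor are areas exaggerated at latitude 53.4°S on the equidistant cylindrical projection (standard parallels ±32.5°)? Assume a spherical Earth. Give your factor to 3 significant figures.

The equidistant cylindrical projection with φ₀ = 32.5° has h = 1 (meridians true) and k = cos φ₀ / cos φ along parallels.
Areal scale = h·k = 1 × cos φ₀ / cos φ; at 53.4°, h = 1.000, k = 1.415, so h·k = 1.415.

1.41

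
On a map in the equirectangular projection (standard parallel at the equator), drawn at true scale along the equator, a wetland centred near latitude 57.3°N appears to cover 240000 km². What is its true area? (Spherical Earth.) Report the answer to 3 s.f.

In the plate carrée (x = Rλ, y = Rφ), meridians are true-scale (h = 1) and parallels are stretched by k = sec φ.
Areal scale = h·k = 1 × sec φ; at 57.3°, h = 1.000, k = 1.851, so h·k = 1.851.
True area = apparent / (areal scale) = 240000 / 1.851 ≈ 130000 km².

130000 km²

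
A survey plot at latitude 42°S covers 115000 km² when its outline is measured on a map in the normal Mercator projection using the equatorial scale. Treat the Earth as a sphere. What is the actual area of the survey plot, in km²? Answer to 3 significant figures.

63500 km²

For Mercator, h = k = sec φ (a conformal cylindrical projection has a single point scale, 1/cos φ).
Areal scale = k² = sec²φ = 1/cos²(42°) = 1/0.7431² = 1.811.
True area = apparent / (areal scale) = 115000 / 1.811 ≈ 63500 km².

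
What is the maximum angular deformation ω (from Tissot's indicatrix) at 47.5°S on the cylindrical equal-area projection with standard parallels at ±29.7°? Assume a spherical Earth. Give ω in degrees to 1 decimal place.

28.5°

Cylindrical equal-area (φ₀ = 29.7°): h = cos φ / cos 29.7° along meridians, k = cos 29.7° / cos φ along parallels; h·k = 1.
At 47.5°: h = 0.7778, k = 1.286; principal scales a = 1.286, b = 0.7778.
sin(ω/2) = (a − b)/(a + b) = 0.5080/2.064 = 0.2462, so ω = 2 arcsin(0.2462) ≈ 28.5°.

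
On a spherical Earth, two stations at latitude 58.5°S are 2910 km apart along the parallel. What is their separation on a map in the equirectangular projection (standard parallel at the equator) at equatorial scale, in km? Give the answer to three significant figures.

5570 km

Plate carrée maps x = Rλ, y = Rφ. The meridian scale is h = 1 and the parallel scale is k = 1/cos φ = sec φ.
Along the parallel, k = sec 58.5° = 1/0.5225 = 1.914.
Map distance = 2910 × 1.914 ≈ 5570 km.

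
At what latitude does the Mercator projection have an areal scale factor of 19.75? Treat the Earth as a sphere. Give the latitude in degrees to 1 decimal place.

Mercator areal scale is sec²φ.
sec²φ = 19.75  ⇒  cos²φ = 0.05063  ⇒  cos φ = 0.2250.
φ = arccos(0.2250) ≈ 77.0°.

77.0°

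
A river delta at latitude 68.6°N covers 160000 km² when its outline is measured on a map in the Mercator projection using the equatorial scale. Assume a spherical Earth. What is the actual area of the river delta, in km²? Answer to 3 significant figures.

The Mercator projection is conformal; its linear scale factor is the same in every direction and equals sec φ = 1/cos φ.
Areal scale = k² = sec²φ = 1/cos²(68.6°) = 1/0.3649² = 7.511.
True area = apparent / (areal scale) = 160000 / 7.511 ≈ 21300 km².

21300 km²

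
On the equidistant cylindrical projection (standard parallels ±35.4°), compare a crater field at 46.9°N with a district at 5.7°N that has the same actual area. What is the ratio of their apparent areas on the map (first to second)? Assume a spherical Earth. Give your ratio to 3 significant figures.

In the equirectangular projection with standard parallel φ₀ = 35.4° (x = Rλ cos φ₀, y = Rφ), meridians are true-scale (h = 1) and the parallel scale is k = cos φ₀ / cos φ.
Areal scale at 46.9°: h·k = 1.000 × 1.193 = 1.193.
Areal scale at 5.7°: h·k = 1.000 × 0.8192 = 0.8192.
Ratio = 1.193/0.8192 ≈ 1.46.

1.46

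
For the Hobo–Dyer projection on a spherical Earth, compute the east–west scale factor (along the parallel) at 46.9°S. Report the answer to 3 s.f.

1.16

Hobo–Dyer is a cylindrical equal-area projection with standard parallels at ±37.5°. A cylindrical equal-area projection with standard parallel φ₀ has meridian scale h = cos φ / cos φ₀ and parallel scale k = cos φ₀ / cos φ (so areas are preserved, h·k = 1).
k = cos 37.5° / cos 46.9° = 0.7934/0.6833 = 1.161.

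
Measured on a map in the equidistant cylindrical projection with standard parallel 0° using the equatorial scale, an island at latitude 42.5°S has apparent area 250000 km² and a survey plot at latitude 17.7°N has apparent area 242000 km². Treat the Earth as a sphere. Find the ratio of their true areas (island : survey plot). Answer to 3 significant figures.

On the plate carrée, areal scale = h·k = 1 × sec φ, so true area = apparent × cos φ.
True area of island: 250000 × cos(42.5°) = 250000 × 0.7373 = 184300 km².
True area of survey plot: 242000 × cos(17.7°) = 242000 × 0.9527 = 230500 km².
Ratio = 184300 / 230500 ≈ 0.799.

0.799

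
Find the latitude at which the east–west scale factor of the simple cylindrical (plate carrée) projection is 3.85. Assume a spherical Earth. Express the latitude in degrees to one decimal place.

Plate carrée: h = 1, k = sec φ along parallels.
sec φ = 3.85  ⇒  cos φ = 0.2597  ⇒  φ ≈ 74.9°.

74.9°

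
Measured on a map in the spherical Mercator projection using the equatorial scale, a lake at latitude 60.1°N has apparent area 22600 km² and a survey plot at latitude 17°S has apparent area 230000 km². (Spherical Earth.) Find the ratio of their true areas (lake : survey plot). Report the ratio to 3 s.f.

0.0267

Mercator's areal exaggeration is sec²φ; hence true area = (apparent area) · cos²φ.
True area of lake: 22600 × cos²(60.1°) = 22600 × 0.2485 = 5616 km².
True area of survey plot: 230000 × cos²(17°) = 230000 × 0.9145 = 210300 km².
Ratio = 5616 / 210300 ≈ 0.0267.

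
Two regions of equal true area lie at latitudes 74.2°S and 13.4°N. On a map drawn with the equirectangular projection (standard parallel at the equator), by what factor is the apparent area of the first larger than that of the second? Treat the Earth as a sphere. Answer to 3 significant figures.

3.57

Plate carrée maps x = Rλ, y = Rφ. The meridian scale is h = 1 and the parallel scale is k = 1/cos φ = sec φ.
Areal scale at 74.2°: h·k = 1.000 × 3.673 = 3.673.
Areal scale at 13.4°: h·k = 1.000 × 1.028 = 1.028.
Ratio = 3.673/1.028 ≈ 3.57.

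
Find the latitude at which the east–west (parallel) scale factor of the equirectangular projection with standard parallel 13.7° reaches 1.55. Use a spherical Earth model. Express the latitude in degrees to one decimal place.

The equidistant cylindrical projection with φ₀ = 13.7° has h = 1 (meridians true) and k = cos φ₀ / cos φ along parallels.
k = cos φ₀ / cos φ = 1.55  ⇒  cos φ = cos 13.7° / 1.55 = 0.6268.
φ = arccos(0.6268) ≈ 51.2°.

51.2°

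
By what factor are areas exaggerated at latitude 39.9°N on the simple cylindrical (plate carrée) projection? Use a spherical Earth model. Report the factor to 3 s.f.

For the equirectangular projection with φ₀ = 0 (plate carrée), h = 1 along meridians and k = sec φ along parallels.
Areal scale = h·k = 1 × sec φ; at 39.9°, h = 1.000, k = 1.304, so h·k = 1.304.

1.30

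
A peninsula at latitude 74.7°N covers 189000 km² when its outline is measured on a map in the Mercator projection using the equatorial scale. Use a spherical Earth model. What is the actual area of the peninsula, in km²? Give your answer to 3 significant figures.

13200 km²

The Mercator projection is conformal; its linear scale factor is the same in every direction and equals sec φ = 1/cos φ.
Areal scale = k² = sec²φ = 1/cos²(74.7°) = 1/0.2639² = 14.36.
True area = apparent / (areal scale) = 189000 / 14.36 ≈ 13200 km².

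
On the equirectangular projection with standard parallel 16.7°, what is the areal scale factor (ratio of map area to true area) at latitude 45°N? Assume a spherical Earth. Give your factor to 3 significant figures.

1.35

The equidistant cylindrical projection with φ₀ = 16.7° has h = 1 (meridians true) and k = cos φ₀ / cos φ along parallels.
Areal scale = h·k = 1 × cos φ₀ / cos φ; at 45°, h = 1.000, k = 1.355, so h·k = 1.355.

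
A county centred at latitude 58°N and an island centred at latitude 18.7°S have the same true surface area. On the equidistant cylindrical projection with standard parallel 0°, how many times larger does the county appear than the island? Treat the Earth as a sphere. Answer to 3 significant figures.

For the equirectangular projection with φ₀ = 0 (plate carrée), h = 1 along meridians and k = sec φ along parallels.
Areal scale at 58°: h·k = 1.000 × 1.887 = 1.887.
Areal scale at 18.7°: h·k = 1.000 × 1.056 = 1.056.
Ratio = 1.887/1.056 ≈ 1.79.

1.79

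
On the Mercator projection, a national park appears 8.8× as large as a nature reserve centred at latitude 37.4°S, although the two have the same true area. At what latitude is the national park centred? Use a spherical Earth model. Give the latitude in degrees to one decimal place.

74.5°

For equal true areas on Mercator, apparent areas scale as sec²φ, so the ratio is cos²φ₂ / cos²φ₁.
cos²φ₂ / cos²φ₁ = 8.8  ⇒  cos φ₁ = cos 37.4° / √8.8 = 0.7944/2.966 = 0.2678.
φ₁ = arccos(0.2678) ≈ 74.5°.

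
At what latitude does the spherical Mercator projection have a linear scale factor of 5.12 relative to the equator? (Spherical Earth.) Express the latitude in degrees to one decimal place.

78.7°

Mercator scale is k = sec φ = 1/cos φ.
1/cos φ = 5.12  ⇒  cos φ = 0.1953  ⇒  φ = arccos(0.1953) ≈ 78.7°.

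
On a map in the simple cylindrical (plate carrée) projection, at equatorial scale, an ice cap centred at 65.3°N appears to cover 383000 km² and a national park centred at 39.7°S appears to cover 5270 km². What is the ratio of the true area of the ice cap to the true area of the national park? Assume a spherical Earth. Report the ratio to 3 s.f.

On the plate carrée, areal scale = h·k = 1 × sec φ, so true area = apparent × cos φ.
True area of ice cap: 383000 × cos(65.3°) = 383000 × 0.4179 = 160000 km².
True area of national park: 5270 × cos(39.7°) = 5270 × 0.7694 = 4055 km².
Ratio = 160000 / 4055 ≈ 39.5.

39.5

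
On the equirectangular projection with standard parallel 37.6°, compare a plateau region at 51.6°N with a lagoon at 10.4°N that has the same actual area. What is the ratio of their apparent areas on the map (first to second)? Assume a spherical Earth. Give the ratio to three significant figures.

With standard parallel φ₀ = 37.6°, the equirectangular projection gives x = Rλ cos φ₀, y = Rφ, so h = 1 and k = cos 37.6° / cos φ.
Areal scale at 51.6°: h·k = 1.000 × 1.276 = 1.276.
Areal scale at 10.4°: h·k = 1.000 × 0.8055 = 0.8055.
Ratio = 1.276/0.8055 ≈ 1.58.

1.58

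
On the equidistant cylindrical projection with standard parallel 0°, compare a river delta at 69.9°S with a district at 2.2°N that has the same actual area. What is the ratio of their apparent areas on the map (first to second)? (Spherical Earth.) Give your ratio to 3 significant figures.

For the equirectangular projection with φ₀ = 0 (plate carrée), h = 1 along meridians and k = sec φ along parallels.
Areal scale at 69.9°: h·k = 1.000 × 2.910 = 2.910.
Areal scale at 2.2°: h·k = 1.000 × 1.001 = 1.001.
Ratio = 2.910/1.001 ≈ 2.91.

2.91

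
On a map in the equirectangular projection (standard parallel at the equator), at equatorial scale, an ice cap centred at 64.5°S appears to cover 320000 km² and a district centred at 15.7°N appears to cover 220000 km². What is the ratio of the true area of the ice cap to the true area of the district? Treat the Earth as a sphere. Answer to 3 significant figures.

Plate carrée has h = 1 and k = sec φ, giving areal scale sec φ; true area = (apparent area) · cos φ.
True area of ice cap: 320000 × cos(64.5°) = 320000 × 0.4305 = 137800 km².
True area of district: 220000 × cos(15.7°) = 220000 × 0.9627 = 211800 km².
Ratio = 137800 / 211800 ≈ 0.650.

0.650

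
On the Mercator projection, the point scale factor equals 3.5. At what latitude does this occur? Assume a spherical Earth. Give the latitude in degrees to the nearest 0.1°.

Mercator scale is k = sec φ = 1/cos φ.
1/cos φ = 3.5  ⇒  cos φ = 0.2857  ⇒  φ = arccos(0.2857) ≈ 73.4°.

73.4°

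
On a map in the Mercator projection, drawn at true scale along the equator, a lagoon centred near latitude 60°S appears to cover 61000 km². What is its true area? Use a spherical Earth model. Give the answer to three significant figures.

The Mercator projection is conformal; its linear scale factor is the same in every direction and equals sec φ = 1/cos φ.
Areal scale = k² = sec²φ = 1/cos²(60°) = 1/0.5000² = 4.000.
True area = apparent / (areal scale) = 61000 / 4.000 ≈ 15300 km².

15300 km²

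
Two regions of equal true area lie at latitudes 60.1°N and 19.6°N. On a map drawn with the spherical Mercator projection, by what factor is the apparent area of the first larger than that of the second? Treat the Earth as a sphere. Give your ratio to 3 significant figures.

Mercator is conformal with k = sec φ, so areal scale = k² = sec²φ.
At 60.1°: sec²(60.1°) = 1/0.4985² = 4.024.
At 19.6°: sec²(19.6°) = 1/0.9421² = 1.127.
Ratio = 4.024/1.127 = cos²(19.6°)/cos²(60.1°) ≈ 3.57.

3.57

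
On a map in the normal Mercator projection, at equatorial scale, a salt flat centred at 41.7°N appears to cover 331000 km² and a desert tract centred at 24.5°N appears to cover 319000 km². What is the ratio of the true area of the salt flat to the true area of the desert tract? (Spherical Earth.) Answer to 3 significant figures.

0.699

Mercator's areal exaggeration is sec²φ; hence true area = (apparent area) · cos²φ.
True area of salt flat: 331000 × cos²(41.7°) = 331000 × 0.5575 = 184500 km².
True area of desert tract: 319000 × cos²(24.5°) = 319000 × 0.8280 = 264100 km².
Ratio = 184500 / 264100 ≈ 0.699.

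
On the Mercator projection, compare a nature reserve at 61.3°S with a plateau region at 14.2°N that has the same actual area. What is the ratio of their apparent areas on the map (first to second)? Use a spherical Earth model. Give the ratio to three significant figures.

4.08

Mercator is conformal with k = sec φ, so areal scale = k² = sec²φ.
At 61.3°: sec²(61.3°) = 1/0.4802² = 4.336.
At 14.2°: sec²(14.2°) = 1/0.9694² = 1.064.
Ratio = 4.336/1.064 = cos²(14.2°)/cos²(61.3°) ≈ 4.08.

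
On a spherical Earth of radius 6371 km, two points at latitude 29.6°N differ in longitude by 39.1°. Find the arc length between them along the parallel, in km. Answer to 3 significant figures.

Arc length along a parallel = R cos φ · Δλ (with Δλ in radians).
= 6371 × cos 29.6° × (39.1° × π/180) = 6371 × 0.8695 × 0.6824 ≈ 3780 km.

3780 km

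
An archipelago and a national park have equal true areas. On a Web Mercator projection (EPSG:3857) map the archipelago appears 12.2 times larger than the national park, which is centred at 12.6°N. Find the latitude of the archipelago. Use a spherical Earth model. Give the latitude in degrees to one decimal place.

73.8°

On Mercator, (apparent₁)/(apparent₂) = sec²φ₁ / sec²φ₂ when true areas are equal.
cos²φ₂ / cos²φ₁ = 12.2  ⇒  cos φ₁ = cos 12.6° / √12.2 = 0.9759/3.493 = 0.2794.
φ₁ = arccos(0.2794) ≈ 73.8°.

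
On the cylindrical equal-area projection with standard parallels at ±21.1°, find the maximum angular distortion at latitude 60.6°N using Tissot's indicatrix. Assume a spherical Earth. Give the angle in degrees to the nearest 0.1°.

69.0°

For cylindrical equal-area with standard parallel φ₀, h = cos φ / cos φ₀ and k = cos φ₀ / cos φ, so h·k = 1.
At 60.6°: h = 0.5262, k = 1.900; principal scales a = 1.900, b = 0.5262.
sin(ω/2) = (a − b)/(a + b) = 1.374/2.427 = 0.5663, so ω = 2 arcsin(0.5663) ≈ 69.0°.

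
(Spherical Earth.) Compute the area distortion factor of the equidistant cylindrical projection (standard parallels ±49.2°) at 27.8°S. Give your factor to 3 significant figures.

0.739

In the equirectangular projection with standard parallel φ₀ = 49.2° (x = Rλ cos φ₀, y = Rφ), meridians are true-scale (h = 1) and the parallel scale is k = cos φ₀ / cos φ.
Areal scale = h·k = 1 × cos φ₀ / cos φ; at 27.8°, h = 1.000, k = 0.7387, so h·k = 0.7387.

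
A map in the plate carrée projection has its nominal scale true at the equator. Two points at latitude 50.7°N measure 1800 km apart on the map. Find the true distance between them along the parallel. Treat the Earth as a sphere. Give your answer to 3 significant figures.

Plate carrée maps x = Rλ, y = Rφ. The meridian scale is h = 1 and the parallel scale is k = 1/cos φ = sec φ.
Along the parallel at 50.7°, map distances are exaggerated by k = sec 50.7° = 1.579.
True distance = 1800 / 1.579 = 1800 × cos 50.7° ≈ 1140 km.

1140 km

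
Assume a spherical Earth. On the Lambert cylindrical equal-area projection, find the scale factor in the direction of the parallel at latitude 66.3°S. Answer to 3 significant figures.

2.49

The Lambert cylindrical equal-area projection is the cylindrical equal-area projection with its standard parallel at the equator (φ₀ = 0). Cylindrical equal-area (φ₀ = 0°): h = cos φ / cos 0° along meridians, k = cos 0° / cos φ along parallels; h·k = 1.
k = cos 0° / cos 66.3° = 1.000/0.4019 = 2.488.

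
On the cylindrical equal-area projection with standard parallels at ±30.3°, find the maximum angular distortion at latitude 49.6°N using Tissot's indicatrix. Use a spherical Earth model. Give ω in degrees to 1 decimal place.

Cylindrical equal-area (φ₀ = 30.3°): h = cos φ / cos 30.3° along meridians, k = cos 30.3° / cos φ along parallels; h·k = 1.
At 49.6°: h = 0.7507, k = 1.332; principal scales a = 1.332, b = 0.7507.
sin(ω/2) = (a − b)/(a + b) = 0.5815/2.083 = 0.2792, so ω = 2 arcsin(0.2792) ≈ 32.4°.

32.4°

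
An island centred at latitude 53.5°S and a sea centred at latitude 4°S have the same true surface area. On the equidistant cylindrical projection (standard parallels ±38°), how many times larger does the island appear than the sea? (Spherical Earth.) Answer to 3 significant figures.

1.68

With standard parallel φ₀ = 38°, the equirectangular projection gives x = Rλ cos φ₀, y = Rφ, so h = 1 and k = cos 38° / cos φ.
Areal scale at 53.5°: h·k = 1.000 × 1.325 = 1.325.
Areal scale at 4°: h·k = 1.000 × 0.7899 = 0.7899.
Ratio = 1.325/0.7899 ≈ 1.68.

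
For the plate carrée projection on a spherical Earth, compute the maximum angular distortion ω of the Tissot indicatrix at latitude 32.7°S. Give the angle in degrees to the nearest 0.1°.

9.9°

For the equirectangular projection with φ₀ = 0 (plate carrée), h = 1 along meridians and k = sec φ along parallels.
At 32.7°: h = 1.000, k = 1.188; principal scales a = 1.188, b = 1.000.
sin(ω/2) = (a − b)/(a + b) = 0.1883/2.188 = 0.08606, so ω = 2 arcsin(0.08606) ≈ 9.9°.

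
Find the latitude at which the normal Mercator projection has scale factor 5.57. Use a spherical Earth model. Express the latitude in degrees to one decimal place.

79.7°

Mercator scale is k = sec φ = 1/cos φ.
1/cos φ = 5.57  ⇒  cos φ = 0.1795  ⇒  φ = arccos(0.1795) ≈ 79.7°.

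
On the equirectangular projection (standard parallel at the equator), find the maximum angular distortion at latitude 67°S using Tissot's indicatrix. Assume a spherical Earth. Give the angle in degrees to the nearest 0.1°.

52.0°

In the plate carrée (x = Rλ, y = Rφ), meridians are true-scale (h = 1) and parallels are stretched by k = sec φ.
At 67°: h = 1.000, k = 2.559; principal scales a = 2.559, b = 1.000.
sin(ω/2) = (a − b)/(a + b) = 1.559/3.559 = 0.4381, so ω = 2 arcsin(0.4381) ≈ 52.0°.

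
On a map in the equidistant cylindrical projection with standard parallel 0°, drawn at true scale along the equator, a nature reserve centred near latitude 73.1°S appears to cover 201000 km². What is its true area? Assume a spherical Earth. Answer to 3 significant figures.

58400 km²

In the plate carrée (x = Rλ, y = Rφ), meridians are true-scale (h = 1) and parallels are stretched by k = sec φ.
Areal scale = h·k = 1 × sec φ; at 73.1°, h = 1.000, k = 3.440, so h·k = 3.440.
True area = apparent / (areal scale) = 201000 / 3.440 ≈ 58400 km².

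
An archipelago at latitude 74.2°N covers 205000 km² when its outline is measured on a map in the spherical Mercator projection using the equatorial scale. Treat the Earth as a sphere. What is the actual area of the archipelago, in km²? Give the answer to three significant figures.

For Mercator, h = k = sec φ (a conformal cylindrical projection has a single point scale, 1/cos φ).
Areal scale = k² = sec²φ = 1/cos²(74.2°) = 1/0.2723² = 13.49.
True area = apparent / (areal scale) = 205000 / 13.49 ≈ 15200 km².

15200 km²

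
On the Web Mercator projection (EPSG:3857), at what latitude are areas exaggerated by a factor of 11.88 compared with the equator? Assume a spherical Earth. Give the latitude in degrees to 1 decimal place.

73.1°

Mercator areal scale is sec²φ.
sec²φ = 11.88  ⇒  cos²φ = 0.08418  ⇒  cos φ = 0.2901.
φ = arccos(0.2901) ≈ 73.1°.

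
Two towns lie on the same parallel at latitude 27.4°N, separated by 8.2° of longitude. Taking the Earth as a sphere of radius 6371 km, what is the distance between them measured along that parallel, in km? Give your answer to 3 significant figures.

810 km

Arc length along a parallel = R cos φ · Δλ (with Δλ in radians).
= 6371 × cos 27.4° × (8.2° × π/180) = 6371 × 0.8878 × 0.1431 ≈ 810 km.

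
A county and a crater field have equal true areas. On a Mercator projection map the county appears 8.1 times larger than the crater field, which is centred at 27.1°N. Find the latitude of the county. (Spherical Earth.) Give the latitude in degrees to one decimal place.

71.8°

For equal true areas on Mercator, apparent areas scale as sec²φ, so the ratio is cos²φ₂ / cos²φ₁.
cos²φ₂ / cos²φ₁ = 8.1  ⇒  cos φ₁ = cos 27.1° / √8.1 = 0.8902/2.846 = 0.3128.
φ₁ = arccos(0.3128) ≈ 71.8°.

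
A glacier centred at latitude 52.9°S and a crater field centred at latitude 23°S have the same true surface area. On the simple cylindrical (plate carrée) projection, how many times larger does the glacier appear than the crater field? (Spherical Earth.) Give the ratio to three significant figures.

Plate carrée maps x = Rλ, y = Rφ. The meridian scale is h = 1 and the parallel scale is k = 1/cos φ = sec φ.
Areal scale at 52.9°: h·k = 1.000 × 1.658 = 1.658.
Areal scale at 23°: h·k = 1.000 × 1.086 = 1.086.
Ratio = 1.658/1.086 ≈ 1.53.

1.53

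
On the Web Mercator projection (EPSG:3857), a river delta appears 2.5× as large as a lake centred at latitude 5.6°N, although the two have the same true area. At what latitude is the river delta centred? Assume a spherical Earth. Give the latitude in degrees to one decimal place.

51.0°

On Mercator, (apparent₁)/(apparent₂) = sec²φ₁ / sec²φ₂ when true areas are equal.
cos²φ₂ / cos²φ₁ = 2.5  ⇒  cos φ₁ = cos 5.6° / √2.5 = 0.9952/1.581 = 0.6294.
φ₁ = arccos(0.6294) ≈ 51.0°.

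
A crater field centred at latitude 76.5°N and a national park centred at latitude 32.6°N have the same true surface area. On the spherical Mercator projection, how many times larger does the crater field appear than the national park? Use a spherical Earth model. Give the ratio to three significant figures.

13.0

Mercator areal scale is sec²φ.
At 76.5°: sec²(76.5°) = 1/0.2334² = 18.35.
At 32.6°: sec²(32.6°) = 1/0.8425² = 1.409.
Ratio = 18.35/1.409 = cos²(32.6°)/cos²(76.5°) ≈ 13.0.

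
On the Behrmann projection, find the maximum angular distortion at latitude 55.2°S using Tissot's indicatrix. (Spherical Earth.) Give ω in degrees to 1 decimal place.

46.5°

Behrmann is a cylindrical equal-area projection with standard parallels at ±30°. A cylindrical equal-area projection with standard parallel φ₀ has meridian scale h = cos φ / cos φ₀ and parallel scale k = cos φ₀ / cos φ (so areas are preserved, h·k = 1).
At 55.2°: h = 0.6590, k = 1.517; principal scales a = 1.517, b = 0.6590.
sin(ω/2) = (a − b)/(a + b) = 0.8584/2.176 = 0.3944, so ω = 2 arcsin(0.3944) ≈ 46.5°.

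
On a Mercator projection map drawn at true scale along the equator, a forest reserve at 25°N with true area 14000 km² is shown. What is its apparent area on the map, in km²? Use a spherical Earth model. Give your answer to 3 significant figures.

17000 km²

Mercator is conformal, so the point scale is isotropic: h = k = sec φ = 1/cos φ.
Areal scale = k² = sec²φ = 1/cos²(25°) = 1/0.9063² = 1.217.
Apparent area = 14000 × 1.217 ≈ 17000 km².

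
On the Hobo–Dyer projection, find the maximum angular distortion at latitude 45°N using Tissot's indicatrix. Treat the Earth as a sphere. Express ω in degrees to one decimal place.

13.2°

The Hobo–Dyer projection is cylindrical equal-area with φ₀ = 37.5°. Cylindrical equal-area (φ₀ = 37.5°): h = cos φ / cos 37.5° along meridians, k = cos 37.5° / cos φ along parallels; h·k = 1.
At 45°: h = 0.8913, k = 1.122; principal scales a = 1.122, b = 0.8913.
sin(ω/2) = (a − b)/(a + b) = 0.2307/2.013 = 0.1146, so ω = 2 arcsin(0.1146) ≈ 13.2°.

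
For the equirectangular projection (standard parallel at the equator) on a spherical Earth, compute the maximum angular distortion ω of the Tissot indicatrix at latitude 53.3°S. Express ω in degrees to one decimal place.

29.2°

Plate carrée maps x = Rλ, y = Rφ. The meridian scale is h = 1 and the parallel scale is k = 1/cos φ = sec φ.
At 53.3°: h = 1.000, k = 1.673; principal scales a = 1.673, b = 1.000.
sin(ω/2) = (a − b)/(a + b) = 0.6733/2.673 = 0.2519, so ω = 2 arcsin(0.2519) ≈ 29.2°.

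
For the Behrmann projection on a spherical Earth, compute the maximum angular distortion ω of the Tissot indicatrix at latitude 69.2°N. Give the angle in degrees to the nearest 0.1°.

Behrmann is a cylindrical equal-area projection with standard parallels at ±30°. A cylindrical equal-area projection with standard parallel φ₀ has meridian scale h = cos φ / cos φ₀ and parallel scale k = cos φ₀ / cos φ (so areas are preserved, h·k = 1).
At 69.2°: h = 0.4100, k = 2.439; principal scales a = 2.439, b = 0.4100.
sin(ω/2) = (a − b)/(a + b) = 2.029/2.849 = 0.7121, so ω = 2 arcsin(0.7121) ≈ 90.8°.

90.8°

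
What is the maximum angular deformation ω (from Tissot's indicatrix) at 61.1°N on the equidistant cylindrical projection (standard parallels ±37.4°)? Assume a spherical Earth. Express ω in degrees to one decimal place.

With standard parallel φ₀ = 37.4°, the equirectangular projection gives x = Rλ cos φ₀, y = Rφ, so h = 1 and k = cos 37.4° / cos φ.
At 61.1°: h = 1.000, k = 1.644; principal scales a = 1.644, b = 1.000.
sin(ω/2) = (a − b)/(a + b) = 0.6438/2.644 = 0.2435, so ω = 2 arcsin(0.2435) ≈ 28.2°.

28.2°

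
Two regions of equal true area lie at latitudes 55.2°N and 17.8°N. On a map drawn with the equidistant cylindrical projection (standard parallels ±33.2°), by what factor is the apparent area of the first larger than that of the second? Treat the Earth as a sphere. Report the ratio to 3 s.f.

The equidistant cylindrical projection with φ₀ = 33.2° has h = 1 (meridians true) and k = cos φ₀ / cos φ along parallels.
Areal scale at 55.2°: h·k = 1.000 × 1.466 = 1.466.
Areal scale at 17.8°: h·k = 1.000 × 0.8788 = 0.8788.
Ratio = 1.466/0.8788 ≈ 1.67.

1.67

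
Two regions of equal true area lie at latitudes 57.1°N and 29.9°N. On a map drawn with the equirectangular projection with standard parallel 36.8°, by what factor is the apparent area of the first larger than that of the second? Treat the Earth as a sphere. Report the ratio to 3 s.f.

The equidistant cylindrical projection with φ₀ = 36.8° has h = 1 (meridians true) and k = cos φ₀ / cos φ along parallels.
Areal scale at 57.1°: h·k = 1.000 × 1.474 = 1.474.
Areal scale at 29.9°: h·k = 1.000 × 0.9237 = 0.9237.
Ratio = 1.474/0.9237 ≈ 1.60.

1.60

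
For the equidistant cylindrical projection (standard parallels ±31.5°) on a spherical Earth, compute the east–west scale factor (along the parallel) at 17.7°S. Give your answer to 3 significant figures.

0.895

In the equirectangular projection with standard parallel φ₀ = 31.5° (x = Rλ cos φ₀, y = Rφ), meridians are true-scale (h = 1) and the parallel scale is k = cos φ₀ / cos φ.
k = cos 31.5° / cos 17.7° = 0.8526/0.9527 = 0.8950.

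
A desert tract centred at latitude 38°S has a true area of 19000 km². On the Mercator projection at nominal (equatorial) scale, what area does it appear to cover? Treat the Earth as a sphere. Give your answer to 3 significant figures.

Mercator is conformal, so the point scale is isotropic: h = k = sec φ = 1/cos φ.
Areal scale = k² = sec²φ = 1/cos²(38°) = 1/0.7880² = 1.610.
Apparent area = 19000 × 1.610 ≈ 30600 km².

30600 km²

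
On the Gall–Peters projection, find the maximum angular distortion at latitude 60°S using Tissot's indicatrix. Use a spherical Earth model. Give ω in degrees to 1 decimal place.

38.9°

Gall–Peters is a cylindrical equal-area projection with standard parallels at ±45°. Cylindrical equal-area (φ₀ = 45°): h = cos φ / cos 45° along meridians, k = cos 45° / cos φ along parallels; h·k = 1.
At 60°: h = 0.7071, k = 1.414; principal scales a = 1.414, b = 0.7071.
sin(ω/2) = (a − b)/(a + b) = 0.7071/2.121 = 0.3333, so ω = 2 arcsin(0.3333) ≈ 38.9°.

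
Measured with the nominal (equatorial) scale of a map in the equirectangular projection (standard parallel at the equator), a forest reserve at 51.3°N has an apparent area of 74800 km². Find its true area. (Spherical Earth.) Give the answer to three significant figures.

Plate carrée maps x = Rλ, y = Rφ. The meridian scale is h = 1 and the parallel scale is k = 1/cos φ = sec φ.
Areal scale = h·k = 1 × sec φ; at 51.3°, h = 1.000, k = 1.599, so h·k = 1.599.
True area = apparent / (areal scale) = 74800 / 1.599 ≈ 46800 km².

46800 km²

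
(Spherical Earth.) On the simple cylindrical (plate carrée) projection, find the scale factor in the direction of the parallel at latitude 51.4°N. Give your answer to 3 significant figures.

In the plate carrée (x = Rλ, y = Rφ), meridians are true-scale (h = 1) and parallels are stretched by k = sec φ.
k = 1/cos 51.4° = 1/0.6239 = 1.603.

1.60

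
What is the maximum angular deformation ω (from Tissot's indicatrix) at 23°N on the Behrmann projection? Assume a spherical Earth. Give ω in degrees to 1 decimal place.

Behrmann is a cylindrical equal-area projection with standard parallels at ±30°. Cylindrical equal-area (φ₀ = 30°): h = cos φ / cos 30° along meridians, k = cos 30° / cos φ along parallels; h·k = 1.
At 23°: h = 1.063, k = 0.9408; principal scales a = 1.063, b = 0.9408.
sin(ω/2) = (a − b)/(a + b) = 0.1221/2.004 = 0.06093, so ω = 2 arcsin(0.06093) ≈ 7.0°.

7.0°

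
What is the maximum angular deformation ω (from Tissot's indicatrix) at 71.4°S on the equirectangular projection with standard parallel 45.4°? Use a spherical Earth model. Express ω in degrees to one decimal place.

44.1°

With standard parallel φ₀ = 45.4°, the equirectangular projection gives x = Rλ cos φ₀, y = Rφ, so h = 1 and k = cos 45.4° / cos φ.
At 71.4°: h = 1.000, k = 2.201; principal scales a = 2.201, b = 1.000.
sin(ω/2) = (a − b)/(a + b) = 1.201/3.201 = 0.3753, so ω = 2 arcsin(0.3753) ≈ 44.1°.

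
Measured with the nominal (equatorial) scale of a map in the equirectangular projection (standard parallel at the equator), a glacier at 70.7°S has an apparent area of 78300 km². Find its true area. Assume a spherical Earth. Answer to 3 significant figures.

For the equirectangular projection with φ₀ = 0 (plate carrée), h = 1 along meridians and k = sec φ along parallels.
Areal scale = h·k = 1 × sec φ; at 70.7°, h = 1.000, k = 3.026, so h·k = 3.026.
True area = apparent / (areal scale) = 78300 / 3.026 ≈ 25900 km².

25900 km²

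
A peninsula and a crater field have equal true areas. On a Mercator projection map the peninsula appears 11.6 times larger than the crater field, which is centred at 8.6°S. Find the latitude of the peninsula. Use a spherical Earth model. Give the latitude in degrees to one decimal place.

On Mercator, (apparent₁)/(apparent₂) = sec²φ₁ / sec²φ₂ when true areas are equal.
cos²φ₂ / cos²φ₁ = 11.6  ⇒  cos φ₁ = cos 8.6° / √11.6 = 0.9888/3.406 = 0.2903.
φ₁ = arccos(0.2903) ≈ 73.1°.

73.1°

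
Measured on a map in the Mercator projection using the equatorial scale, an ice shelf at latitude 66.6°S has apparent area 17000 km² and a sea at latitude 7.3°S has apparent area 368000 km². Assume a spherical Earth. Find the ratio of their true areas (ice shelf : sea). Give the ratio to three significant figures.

0.00741

Mercator's areal exaggeration is sec²φ; hence true area = (apparent area) · cos²φ.
True area of ice shelf: 17000 × cos²(66.6°) = 17000 × 0.1577 = 2681 km².
True area of sea: 368000 × cos²(7.3°) = 368000 × 0.9839 = 362100 km².
Ratio = 2681 / 362100 ≈ 0.00741.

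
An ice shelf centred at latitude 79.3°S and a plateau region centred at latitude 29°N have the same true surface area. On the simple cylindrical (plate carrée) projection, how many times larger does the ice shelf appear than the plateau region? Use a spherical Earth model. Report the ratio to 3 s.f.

4.71

In the plate carrée (x = Rλ, y = Rφ), meridians are true-scale (h = 1) and parallels are stretched by k = sec φ.
Areal scale at 79.3°: h·k = 1.000 × 5.386 = 5.386.
Areal scale at 29°: h·k = 1.000 × 1.143 = 1.143.
Ratio = 5.386/1.143 ≈ 4.71.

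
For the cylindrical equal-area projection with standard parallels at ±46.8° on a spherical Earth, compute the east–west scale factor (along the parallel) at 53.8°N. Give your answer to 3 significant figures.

Cylindrical equal-area (φ₀ = 46.8°): h = cos φ / cos 46.8° along meridians, k = cos 46.8° / cos φ along parallels; h·k = 1.
k = cos 46.8° / cos 53.8° = 0.6845/0.5906 = 1.159.

1.16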